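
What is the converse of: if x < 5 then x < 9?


The converse of (P → Q) is (Q → P). It is not in general equivalent to the original.
Here P = 'x < 5' and Q = 'x < 9'.

If x < 9, then x < 5.


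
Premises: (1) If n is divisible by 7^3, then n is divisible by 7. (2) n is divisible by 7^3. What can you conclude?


Modus ponens: from (P → Q) and P, infer Q.
P = 'n is divisible by 7^3' is asserted, and P → Q holds, so Q follows.

n is divisible by 7.


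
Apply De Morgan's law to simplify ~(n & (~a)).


De Morgan: the negation of a conjunction is the disjunction of the negations.
Distribute ~ across &, flipping it to |, and negate each literal.

(~n) | a


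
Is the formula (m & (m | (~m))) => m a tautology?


Build the truth table over {m}:
m | φ
-----
False | True
True | True
Every row evaluates to true.

Yes, it is a tautology.


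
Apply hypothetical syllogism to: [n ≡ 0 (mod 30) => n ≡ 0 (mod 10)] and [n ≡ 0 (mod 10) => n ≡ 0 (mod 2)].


Hypothetical syllogism: from (P → Q) and (Q → R), infer (P → R).
Chain the two implications through the shared middle term 'n ≡ 0 (mod 10)'.

n ≡ 0 (mod 30) => n ≡ 0 (mod 2)


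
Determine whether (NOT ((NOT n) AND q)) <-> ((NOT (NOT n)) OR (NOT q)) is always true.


Build the truth table over {n, q}:
n | q | φ
---------
F | F | T
T | F | T
F | T | T
T | T | T
Every row evaluates to true.

Yes, it is a tautology.


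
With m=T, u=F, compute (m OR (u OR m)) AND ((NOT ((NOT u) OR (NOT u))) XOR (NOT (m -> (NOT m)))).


Substitute m=T, u=F:
… (earlier sub-steps elided)
m OR (u OR m) = T OR T = T
NOT u = T
NOT u = T
(NOT u) OR (NOT u) = T OR T = T
NOT ((NOT u) OR (NOT u)) = F
NOT m = F
m -> (NOT m) = T -> F = F
NOT (m -> (NOT m)) = T
(NOT ((NOT u) OR (NOT u))) XOR (NOT (m -> (NOT m))) = F XOR T = T
(m OR (u OR m)) AND ((NOT ((NOT u) OR (NOT u))) XOR (NOT (m -> (NOT m)))) = T AND T = T

T


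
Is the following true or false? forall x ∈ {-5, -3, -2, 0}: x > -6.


Evaluate the predicate on each element: -5:True, -3:True, -2:True, 0:True.
Every element satisfies the predicate.

True


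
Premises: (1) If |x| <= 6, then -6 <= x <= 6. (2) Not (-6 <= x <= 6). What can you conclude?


Modus tollens: from (P → Q) and ¬Q, infer ¬P.
Q = '-6 <= x <= 6' is denied; since P → Q, P must also fail.

Not (|x| <= 6).


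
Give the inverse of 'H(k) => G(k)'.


The inverse of (P → Q) is (¬P → ¬Q). It is equivalent to the converse, not to the original.
Here P = 'H(k)' and Q = 'G(k)'.

If not (H(k)), then not (G(k)).


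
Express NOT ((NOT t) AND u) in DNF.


Step 1: Apply De Morgan: ¬((¬t) ∧ u) = ¬(¬t) ∨ ¬u.
Step 2: Eliminate any double negations (¬¬X = X).

t OR (NOT u)


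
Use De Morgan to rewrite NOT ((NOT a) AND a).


De Morgan: the negation of a conjunction is the disjunction of the negations.
Distribute NOT across AND, flipping it to OR, and negate each literal.

a OR (NOT a)


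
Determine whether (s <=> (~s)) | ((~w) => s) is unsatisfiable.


Truth table over {s, w}:
s | w | φ
---------
False | False | False
True | False | True
False | True | True
True | True | True
Satisfying assignment at row 2: s=True, w=False gives True.

No, it is not a contradiction.


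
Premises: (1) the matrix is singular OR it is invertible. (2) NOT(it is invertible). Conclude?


Disjunctive syllogism: from (P ∨ Q) and ¬P, infer Q.
One disjunct, 'it is invertible', is ruled out; the other must hold.

the matrix is singular


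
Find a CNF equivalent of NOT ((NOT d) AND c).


Step 1: Apply De Morgan: ¬((¬d) ∧ c) = ¬(¬d) ∨ ¬c.
Step 2: Eliminate any double negations (¬¬X = X).

d OR (NOT c)


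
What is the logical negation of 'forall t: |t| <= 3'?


¬(forall x: φ) = exists x: ¬φ, and ¬(exists x: φ) = forall x: ¬φ.
Apply to the universal statement.

exists t: ~(|t| <= 3)


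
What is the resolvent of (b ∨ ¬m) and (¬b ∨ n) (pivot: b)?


The clauses contain complementary literals b and ¬b.
Resolution eliminates this pair and disjoins the remaining literals (merging duplicates).

(¬m ∨ n)


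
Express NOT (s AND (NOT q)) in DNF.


Step 1: Apply De Morgan: ¬(s ∧ (¬q)) = ¬s ∨ ¬(¬q).
Step 2: Eliminate any double negations (¬¬X = X).

(NOT s) OR q


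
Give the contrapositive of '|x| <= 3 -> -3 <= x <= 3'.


The contrapositive of (P → Q) is (¬Q → ¬P); it is logically equivalent to the original.
Here P = '|x| <= 3' and Q = '-3 <= x <= 3'.

If not (-3 <= x <= 3), then not (|x| <= 3).


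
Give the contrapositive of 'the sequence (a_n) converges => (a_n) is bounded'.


The contrapositive of (P → Q) is (¬Q → ¬P); it is logically equivalent to the original.
Here P = 'the sequence (a_n) converges' and Q = '(a_n) is bounded'.

If not ((a_n) is bounded), then not (the sequence (a_n) converges).


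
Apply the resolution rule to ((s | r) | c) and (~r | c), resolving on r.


The clauses contain complementary literals r and ~r.
Resolution eliminates this pair and disjoins the remaining literals (merging duplicates).

(s | c)


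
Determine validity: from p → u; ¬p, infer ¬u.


This is denying the antecedent (fallacy). There exist truth assignments where the premises are all true but the conclusion is false.

Invalid.


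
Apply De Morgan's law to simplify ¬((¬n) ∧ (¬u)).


De Morgan: the negation of a conjunction is the disjunction of the negations.
Distribute ¬ across ∧, flipping it to ∨, and negate each literal.

n ∨ u


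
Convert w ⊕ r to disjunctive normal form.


Step 1: w ⊕ r is true exactly when they disagree: (w ∧ ¬r) ∨ (¬w ∧ r).

(w ∧ (¬r)) ∨ ((¬w) ∧ r)


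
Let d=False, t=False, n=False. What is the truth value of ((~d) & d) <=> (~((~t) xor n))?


Substitute d=False, t=False, n=False:
~d = True
(~d) & d = True & False = False
~t = True
(~t) xor n = True xor False = True
~((~t) xor n) = False
((~d) & d) <=> (~((~t) xor n)) = False <=> False = True

True


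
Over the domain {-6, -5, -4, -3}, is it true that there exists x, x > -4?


Evaluate the predicate on each element: -6:F, -5:F, -4:F, -3:T.
Witness x = -3 satisfies the predicate.

T


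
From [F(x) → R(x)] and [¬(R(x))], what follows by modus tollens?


Modus tollens: from (P → Q) and ¬Q, infer ¬P.
Q = 'R(x)' is denied; since P → Q, P must also fail.

Not (F(x)).


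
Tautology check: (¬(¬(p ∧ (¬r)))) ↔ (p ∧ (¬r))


Build the truth table over {p, r}:
p | r | φ
---------
F | F | T
T | F | T
F | T | T
T | T | T
Every row evaluates to true.

Yes, it is a tautology.


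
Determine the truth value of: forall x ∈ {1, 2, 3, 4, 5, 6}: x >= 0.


Evaluate the predicate on each element: 1:True, 2:True, 3:True, 4:True, 5:True, 6:True.
Every element satisfies the predicate.

True


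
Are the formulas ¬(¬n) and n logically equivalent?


Compare truth tables:
n | φ | ψ
---------
F | F | F
T | T | T
The columns φ and ψ agree on every row.

Yes, they are logically equivalent.


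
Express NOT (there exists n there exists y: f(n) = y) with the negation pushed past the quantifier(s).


Negation flips each quantifier (∀↔∃) and negates the inner predicate.
¬(there exists n there exists y: φ) = for all n for all y: ¬φ.

for all n for all y: NOT(f(n) = y)


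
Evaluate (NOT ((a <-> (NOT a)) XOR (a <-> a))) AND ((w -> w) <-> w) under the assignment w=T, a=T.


Substitute w=T, a=T:
NOT a = F
a <-> (NOT a) = T <-> F = F
a <-> a = T <-> T = T
(a <-> (NOT a)) XOR (a <-> a) = F XOR T = T
NOT ((a <-> (NOT a)) XOR (a <-> a)) = F
w -> w = T -> T = T
(w -> w) <-> w = T <-> T = T
(NOT ((a <-> (NOT a)) XOR (a <-> a))) AND ((w -> w) <-> w) = F AND T = F

F


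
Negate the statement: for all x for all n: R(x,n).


Negation flips each quantifier (∀↔∃) and negates the inner predicate.
¬(for all x for all n: φ) = there exists x there exists n: ¬φ.

there exists x there exists n: NOT(R(x,n))


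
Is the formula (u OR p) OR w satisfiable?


Search for a satisfying assignment over {p, u, w}.
Try p=T, u=F, w=F: the formula evaluates to T.
A satisfying assignment exists.

Satisfiable.


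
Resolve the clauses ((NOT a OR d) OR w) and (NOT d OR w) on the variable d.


The clauses contain complementary literals d and NOTd.
Resolution eliminates this pair and disjoins the remaining literals (merging duplicates).

(w OR NOT a)


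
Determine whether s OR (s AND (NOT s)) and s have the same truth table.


Compare truth tables:
s | φ | ψ
---------
F | F | F
T | T | T
The columns φ and ψ agree on every row.

Yes, they are logically equivalent.


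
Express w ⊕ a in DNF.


Step 1: w ⊕ a is true exactly when they disagree: (w ∧ ¬a) ∨ (¬w ∧ a).

(w ∧ (¬a)) ∨ ((¬w) ∧ a)


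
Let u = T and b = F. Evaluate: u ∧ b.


Conjunction is true only when both operands are true.
Substitute: u=T, b=F.
T ∧ F evaluates to F.

F


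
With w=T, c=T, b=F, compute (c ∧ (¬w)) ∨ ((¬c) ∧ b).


Substitute w=T, c=T, b=F:
¬w = F
c ∧ (¬w) = T ∧ F = F
¬c = F
(¬c) ∧ b = F ∧ F = F
(c ∧ (¬w)) ∨ ((¬c) ∧ b) = F ∨ F = F

F


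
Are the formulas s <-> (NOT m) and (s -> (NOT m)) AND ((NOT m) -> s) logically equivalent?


Compare truth tables:
m | s | φ | ψ
-------------
F | F | F | F
T | F | T | T
F | T | T | T
T | T | F | F
The columns φ and ψ agree on every row.

Yes, they are logically equivalent.


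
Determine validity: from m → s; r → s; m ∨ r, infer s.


This matches the form of proof by cases: the conclusion follows in every model of the premises.

Valid.


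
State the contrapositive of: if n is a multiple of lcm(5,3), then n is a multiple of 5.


The contrapositive of (P → Q) is (¬Q → ¬P); it is logically equivalent to the original.
Here P = 'n is a multiple of lcm(5,3)' and Q = 'n is a multiple of 5'.

If not (n is a multiple of 5), then not (n is a multiple of lcm(5,3)).


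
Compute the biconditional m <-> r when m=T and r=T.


Biconditional is true when both operands have the same truth value.
Substitute: m=T, r=T.
T <-> T evaluates to T.

T


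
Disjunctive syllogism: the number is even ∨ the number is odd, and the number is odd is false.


Disjunctive syllogism: from (P ∨ Q) and ¬P, infer Q.
One disjunct, 'the number is odd', is ruled out; the other must hold.

the number is even


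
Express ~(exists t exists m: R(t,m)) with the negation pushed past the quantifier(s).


Negation flips each quantifier (∀↔∃) and negates the inner predicate.
¬(exists t exists m: φ) = forall t forall m: ¬φ.

forall t forall m: ~(R(t,m))


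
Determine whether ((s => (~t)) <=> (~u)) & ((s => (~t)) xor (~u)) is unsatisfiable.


Truth table over {s, t, u}:
s | t | u | φ
-------------
False | False | False | False
True | False | False | False
False | True | False | False
True | True | False | False
False | False | True | False
True | False | True | False
False | True | True | False
True | True | True | False
Every row is false.

Yes, it is a contradiction.


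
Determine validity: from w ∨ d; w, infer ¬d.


This is affirming a disjunct (fallacy). There exist truth assignments where the premises are all true but the conclusion is false.

Invalid.


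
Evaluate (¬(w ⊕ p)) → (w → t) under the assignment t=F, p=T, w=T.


Substitute t=F, p=T, w=T:
w ⊕ p = T ⊕ T = F
¬(w ⊕ p) = T
w → t = T → F = F
(¬(w ⊕ p)) → (w → t) = T → F = F

F


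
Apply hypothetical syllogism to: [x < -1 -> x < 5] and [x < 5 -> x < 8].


Hypothetical syllogism: from (P → Q) and (Q → R), infer (P → R).
Chain the two implications through the shared middle term 'x < 5'.

x < -1 -> x < 8


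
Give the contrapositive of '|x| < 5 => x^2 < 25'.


The contrapositive of (P → Q) is (¬Q → ¬P); it is logically equivalent to the original.
Here P = '|x| < 5' and Q = 'x^2 < 25'.

If not (x^2 < 25), then not (|x| < 5).


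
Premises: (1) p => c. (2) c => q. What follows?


Hypothetical syllogism: from (P → Q) and (Q → R), infer (P → R).
Chain the two implications through the shared middle term 'c'.

p => q


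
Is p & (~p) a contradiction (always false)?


Truth table over {p}:
p | φ
-----
False | False
True | False
Every row is false.

Yes, it is a contradiction.


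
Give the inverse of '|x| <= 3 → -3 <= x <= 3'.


The inverse of (P → Q) is (¬P → ¬Q). It is equivalent to the converse, not to the original.
Here P = '|x| <= 3' and Q = '-3 <= x <= 3'.

If not (|x| <= 3), then not (-3 <= x <= 3).


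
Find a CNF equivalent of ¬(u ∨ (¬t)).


Step 1: Apply De Morgan: ¬(u ∨ (¬t)) = ¬u ∧ ¬(¬t).
Step 2: Eliminate any double negations (¬¬X = X).

(¬u) ∧ t


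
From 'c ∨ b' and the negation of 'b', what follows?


Disjunctive syllogism: from (P ∨ Q) and ¬P, infer Q.
One disjunct, 'b', is ruled out; the other must hold.

c


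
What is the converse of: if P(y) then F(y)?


The converse of (P → Q) is (Q → P). It is not in general equivalent to the original.
Here P = 'P(y)' and Q = 'F(y)'.

If F(y), then P(y).


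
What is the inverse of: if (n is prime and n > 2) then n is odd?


The inverse of (P → Q) is (¬P → ¬Q). It is equivalent to the converse, not to the original.
Here P = '(n is prime and n > 2)' and Q = 'n is odd'.

If not ((n is prime and n > 2)), then not (n is odd).


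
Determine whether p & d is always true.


Build the truth table over {d, p}:
d | p | φ
---------
False | False | False
True | False | False
False | True | False
True | True | True
Counterexample at row 1: with d=False, p=False, the formula is False.

No, it is not a tautology.


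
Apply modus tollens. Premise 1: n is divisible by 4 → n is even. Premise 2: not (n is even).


Modus tollens: from (P → Q) and ¬Q, infer ¬P.
Q = 'n is even' is denied; since P → Q, P must also fail.

Not (n is divisible by 4).


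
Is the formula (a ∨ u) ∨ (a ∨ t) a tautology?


Build the truth table over {a, t, u}:
a | t | u | φ
-------------
F | F | F | F
T | F | F | T
F | T | F | T
T | T | F | T
F | F | T | T
T | F | T | T
F | T | T | T
T | T | T | T
Counterexample at row 1: with a=F, t=F, u=F, the formula is F.

No, it is not a tautology.


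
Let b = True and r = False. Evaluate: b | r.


Disjunction is false only when both operands are false.
Substitute: b=True, r=False.
True | False evaluates to True.

True


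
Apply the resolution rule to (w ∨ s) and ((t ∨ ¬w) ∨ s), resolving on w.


The clauses contain complementary literals w and ¬w.
Resolution eliminates this pair and disjoins the remaining literals (merging duplicates).

(s ∨ t)


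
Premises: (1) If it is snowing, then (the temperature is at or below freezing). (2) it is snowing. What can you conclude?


Modus ponens: from (P → Q) and P, infer Q.
P = 'it is snowing' is asserted, and P → Q holds, so Q follows.

(the temperature is at or below freezing).


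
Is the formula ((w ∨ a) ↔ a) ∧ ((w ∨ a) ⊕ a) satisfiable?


Check all 4 assignments over {a, w}:
a | w | φ
---------
F | F | F
T | F | F
F | T | F
T | T | F
No assignment makes the formula true.

Unsatisfiable.


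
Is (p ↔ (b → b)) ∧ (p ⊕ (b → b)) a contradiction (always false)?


Truth table over {b, p}:
b | p | φ
---------
F | F | F
T | F | F
F | T | F
T | T | F
Every row is false.

Yes, it is a contradiction.


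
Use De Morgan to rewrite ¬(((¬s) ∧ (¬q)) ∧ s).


De Morgan: the negation of a conjunction is the disjunction of the negations.
Distribute ¬ across ∧, flipping it to ∨, and negate each literal.

(s ∨ q) ∨ (¬s)


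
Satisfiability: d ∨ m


Search for a satisfying assignment over {d, m}.
Try d=T, m=F: the formula evaluates to T.
A satisfying assignment exists.

Satisfiable.


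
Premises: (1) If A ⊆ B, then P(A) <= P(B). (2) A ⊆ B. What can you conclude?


Modus ponens: from (P → Q) and P, infer Q.
P = 'A ⊆ B' is asserted, and P → Q holds, so Q follows.

P(A) <= P(B).


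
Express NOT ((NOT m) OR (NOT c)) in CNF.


Step 1: Apply De Morgan: ¬((¬m) ∨ (¬c)) = ¬(¬m) ∧ ¬(¬c).
Step 2: Eliminate any double negations (¬¬X = X).

m AND c


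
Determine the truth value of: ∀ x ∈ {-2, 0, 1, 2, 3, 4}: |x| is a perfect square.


Evaluate the predicate on each element: -2:F, 0:T, 1:T, 2:F, 3:F, 4:T.
Counterexample x = -2 fails the predicate.

F


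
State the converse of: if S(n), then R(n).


The converse of (P → Q) is (Q → P). It is not in general equivalent to the original.
Here P = 'S(n)' and Q = 'R(n)'.

If R(n), then S(n).


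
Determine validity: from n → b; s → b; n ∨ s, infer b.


This matches the form of proof by cases: the conclusion follows in every model of the premises.

Valid.


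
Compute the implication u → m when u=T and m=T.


Implication is false only when antecedent is true and consequent is false.
Substitute: u=T, m=T.
T → T evaluates to T.

T


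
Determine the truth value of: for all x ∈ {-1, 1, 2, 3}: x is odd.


Evaluate the predicate on each element: -1:T, 1:T, 2:F, 3:T.
Counterexample x = 2 fails the predicate.

F


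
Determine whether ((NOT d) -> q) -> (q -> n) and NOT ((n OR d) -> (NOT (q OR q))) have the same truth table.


Compare truth tables:
d | n | q | φ | ψ
-----------------
F | F | F | T | F
T | F | F | T | F
F | T | F | T | F
T | T | F | T | F
F | F | T | F | F
T | F | T | F | T
F | T | T | T | T
T | T | T | T | T
They differ at row 1 (d=F, n=F, q=F): φ=T but ψ=F.

No, they are not logically equivalent.


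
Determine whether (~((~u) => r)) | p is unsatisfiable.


Truth table over {p, r, u}:
p | r | u | φ
-------------
False | False | False | True
True | False | False | True
False | True | False | False
True | True | False | True
False | False | True | False
True | False | True | True
False | True | True | False
True | True | True | True
Satisfying assignment at row 1: p=False, r=False, u=False gives True.

No, it is not a contradiction.


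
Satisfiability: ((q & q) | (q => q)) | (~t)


Search for a satisfying assignment over {q, t}.
Try q=False, t=False: the formula evaluates to True.
A satisfying assignment exists.

Satisfiable.


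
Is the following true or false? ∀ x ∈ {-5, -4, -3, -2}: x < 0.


Evaluate the predicate on each element: -5:T, -4:T, -3:T, -2:T.
Every element satisfies the predicate.

T


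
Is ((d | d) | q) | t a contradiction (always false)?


Truth table over {d, q, t}:
d | q | t | φ
-------------
False | False | False | False
True | False | False | True
False | True | False | True
True | True | False | True
False | False | True | True
True | False | True | True
False | True | True | True
True | True | True | True
Satisfying assignment at row 2: d=True, q=False, t=False gives True.

No, it is not a contradiction.


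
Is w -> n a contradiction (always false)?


Truth table over {n, w}:
n | w | φ
---------
F | F | T
T | F | T
F | T | F
T | T | T
Satisfying assignment at row 1: n=F, w=F gives T.

No, it is not a contradiction.


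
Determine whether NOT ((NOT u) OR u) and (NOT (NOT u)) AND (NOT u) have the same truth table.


Compare truth tables:
u | φ | ψ
---------
F | F | F
T | F | F
The columns φ and ψ agree on every row.

Yes, they are logically equivalent.


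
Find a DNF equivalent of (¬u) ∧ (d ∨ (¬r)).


Step 1: Distribute ∧ over ∨: (¬u) ∧ (d ∨ (¬r)) = ((¬u) ∧ d) ∨ ((¬u) ∧ (¬r)).

((¬u) ∧ d) ∨ ((¬u) ∧ (¬r))


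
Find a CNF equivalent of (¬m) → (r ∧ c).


Step 1: Rewrite (¬m) → (r ∧ c) as ¬(¬m) ∨ (r ∧ c).
Step 2: Distribute ∨ over ∧.
Step 3: Eliminate any double negations (¬¬X = X).

(m ∨ r) ∧ (m ∨ c)


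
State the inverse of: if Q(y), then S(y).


The inverse of (P → Q) is (¬P → ¬Q). It is equivalent to the converse, not to the original.
Here P = 'Q(y)' and Q = 'S(y)'.

If not (Q(y)), then not (S(y)).


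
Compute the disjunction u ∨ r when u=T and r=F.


Disjunction is false only when both operands are false.
Substitute: u=T, r=F.
T ∨ F evaluates to T.

T


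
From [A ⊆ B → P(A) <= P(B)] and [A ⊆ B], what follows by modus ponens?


Modus ponens: from (P → Q) and P, infer Q.
P = 'A ⊆ B' is asserted, and P → Q holds, so Q follows.

P(A) <= P(B).


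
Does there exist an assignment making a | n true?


Search for a satisfying assignment over {a, n}.
Try a=True, n=False: the formula evaluates to True.
A satisfying assignment exists.

Satisfiable.


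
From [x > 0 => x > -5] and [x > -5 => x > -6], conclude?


Hypothetical syllogism: from (P → Q) and (Q → R), infer (P → R).
Chain the two implications through the shared middle term 'x > -5'.

x > 0 => x > -6


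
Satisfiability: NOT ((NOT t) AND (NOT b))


Search for a satisfying assignment over {b, t}.
Try b=T, t=F: the formula evaluates to T.
A satisfying assignment exists.

Satisfiable.


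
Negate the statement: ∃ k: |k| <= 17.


¬(∀ x: φ) = ∃ x: ¬φ, and ¬(∃ x: φ) = ∀ x: ¬φ.
Apply to the existential statement.

∀ k: ¬(|k| <= 17)


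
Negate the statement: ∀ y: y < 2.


¬(∀ x: φ) = ∃ x: ¬φ, and ¬(∃ x: φ) = ∀ x: ¬φ.
Apply to the universal statement.

∃ y: ¬(y < 2)


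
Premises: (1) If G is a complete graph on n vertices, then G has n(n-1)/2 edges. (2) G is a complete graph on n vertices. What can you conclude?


Modus ponens: from (P → Q) and P, infer Q.
P = 'G is a complete graph on n vertices' is asserted, and P → Q holds, so Q follows.

G has n(n-1)/2 edges.


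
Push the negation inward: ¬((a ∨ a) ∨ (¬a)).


De Morgan: the negation of a disjunction is the conjunction of the negations.
Distribute ¬ across ∨, flipping it to ∧, and negate each literal.

((¬a) ∧ (¬a)) ∧ a


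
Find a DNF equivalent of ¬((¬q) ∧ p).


Step 1: Apply De Morgan: ¬((¬q) ∧ p) = ¬(¬q) ∨ ¬p.
Step 2: Eliminate any double negations (¬¬X = X).

q ∨ (¬p)


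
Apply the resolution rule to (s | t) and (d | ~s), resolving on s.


The clauses contain complementary literals s and ~s.
Resolution eliminates this pair and disjoins the remaining literals (merging duplicates).

(t | d)


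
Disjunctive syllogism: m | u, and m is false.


Disjunctive syllogism: from (P ∨ Q) and ¬P, infer Q.
One disjunct, 'm', is ruled out; the other must hold.

u


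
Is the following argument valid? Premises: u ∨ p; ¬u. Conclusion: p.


This matches the form of disjunctive syllogism: the conclusion follows in every model of the premises.

Valid.


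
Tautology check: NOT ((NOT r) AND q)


Build the truth table over {q, r}:
q | r | φ
---------
F | F | T
T | F | F
F | T | T
T | T | T
Counterexample at row 2: with q=T, r=F, the formula is F.

No, it is not a tautology.


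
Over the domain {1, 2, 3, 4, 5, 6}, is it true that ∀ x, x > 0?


Evaluate the predicate on each element: 1:T, 2:T, 3:T, 4:T, 5:T, 6:T.
Every element satisfies the predicate.

T


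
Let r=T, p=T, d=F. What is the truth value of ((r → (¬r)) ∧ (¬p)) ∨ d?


Substitute r=T, p=T, d=F:
¬r = F
r → (¬r) = T → F = F
¬p = F
(r → (¬r)) ∧ (¬p) = F ∧ F = F
((r → (¬r)) ∧ (¬p)) ∨ d = F ∨ F = F

F


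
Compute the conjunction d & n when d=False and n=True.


Conjunction is true only when both operands are true.
Substitute: d=False, n=True.
False & True evaluates to False.

False


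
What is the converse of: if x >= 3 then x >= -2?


The converse of (P → Q) is (Q → P). It is not in general equivalent to the original.
Here P = 'x >= 3' and Q = 'x >= -2'.

If x >= -2, then x >= 3.


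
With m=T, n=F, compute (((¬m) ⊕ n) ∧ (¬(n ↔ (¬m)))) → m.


Substitute m=T, n=F:
¬m = F
(¬m) ⊕ n = F ⊕ F = F
¬m = F
n ↔ (¬m) = F ↔ F = T
¬(n ↔ (¬m)) = F
((¬m) ⊕ n) ∧ (¬(n ↔ (¬m))) = F ∧ F = F
(((¬m) ⊕ n) ∧ (¬(n ↔ (¬m)))) → m = F → T = T

T


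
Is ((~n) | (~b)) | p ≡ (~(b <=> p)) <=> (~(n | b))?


Compare truth tables:
b | n | p | φ | ψ
-----------------
False | False | False | True | False
True | False | False | True | False
False | True | False | True | True
True | True | False | False | False
False | False | True | True | True
True | False | True | True | True
False | True | True | True | False
True | True | True | True | True
They differ at row 1 (b=False, n=False, p=False): φ=True but ψ=False.

No, they are not logically equivalent.


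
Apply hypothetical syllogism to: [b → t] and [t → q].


Hypothetical syllogism: from (P → Q) and (Q → R), infer (P → R).
Chain the two implications through the shared middle term 't'.

b → q


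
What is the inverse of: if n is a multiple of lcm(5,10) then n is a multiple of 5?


The inverse of (P → Q) is (¬P → ¬Q). It is equivalent to the converse, not to the original.
Here P = 'n is a multiple of lcm(5,10)' and Q = 'n is a multiple of 5'.

If not (n is a multiple of lcm(5,10)), then not (n is a multiple of 5).


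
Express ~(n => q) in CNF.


Step 1: Rewrite n → q as ¬n ∨ q.
Step 2: Negate: ¬(¬n ∨ q) = n ∧ ¬q (De Morgan + double negation).

n & (~q)


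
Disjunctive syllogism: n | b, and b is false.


Disjunctive syllogism: from (P ∨ Q) and ¬P, infer Q.
One disjunct, 'b', is ruled out; the other must hold.

n


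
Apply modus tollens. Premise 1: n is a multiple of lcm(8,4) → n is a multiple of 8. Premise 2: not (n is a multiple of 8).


Modus tollens: from (P → Q) and ¬Q, infer ¬P.
Q = 'n is a multiple of 8' is denied; since P → Q, P must also fail.

Not (n is a multiple of lcm(8,4)).


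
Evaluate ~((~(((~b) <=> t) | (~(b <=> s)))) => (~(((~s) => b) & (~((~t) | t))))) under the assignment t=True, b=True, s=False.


Substitute t=True, b=True, s=False:
… (earlier sub-steps elided)
~(((~b) <=> t) | (~(b <=> s))) = False
~s = True
(~s) => b = True => True = True
~t = False
(~t) | t = False | True = True
~((~t) | t) = False
((~s) => b) & (~((~t) | t)) = True & False = False
~(((~s) => b) & (~((~t) | t))) = True
(~(((~b) <=> t) | (~(b <=> s)))) => (~(((~s) => b) & (~((~t) | t)))) = False => True = True
~((~(((~b) <=> t) | (~(b <=> s)))) => (~(((~s) => b) & (~((~t) | t))))) = False

False


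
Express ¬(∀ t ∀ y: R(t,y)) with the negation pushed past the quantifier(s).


Negation flips each quantifier (∀↔∃) and negates the inner predicate.
¬(∀ t ∀ y: φ) = ∃ t ∃ y: ¬φ.

∃ t ∃ y: ¬(R(t,y))


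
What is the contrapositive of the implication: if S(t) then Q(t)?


The contrapositive of (P → Q) is (¬Q → ¬P); it is logically equivalent to the original.
Here P = 'S(t)' and Q = 'Q(t)'.

If not (Q(t)), then not (S(t)).


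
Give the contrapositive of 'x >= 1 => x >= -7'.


The contrapositive of (P → Q) is (¬Q → ¬P); it is logically equivalent to the original.
Here P = 'x >= 1' and Q = 'x >= -7'.

If not (x >= -7), then not (x >= 1).


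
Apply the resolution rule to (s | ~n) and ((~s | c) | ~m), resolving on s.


The clauses contain complementary literals s and ~s.
Resolution eliminates this pair and disjoins the remaining literals (merging duplicates).

((~n | c) | ~m)


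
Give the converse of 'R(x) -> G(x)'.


The converse of (P → Q) is (Q → P). It is not in general equivalent to the original.
Here P = 'R(x)' and Q = 'G(x)'.

If G(x), then R(x).


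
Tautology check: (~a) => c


Build the truth table over {a, c}:
a | c | φ
---------
False | False | False
True | False | True
False | True | True
True | True | True
Counterexample at row 1: with a=False, c=False, the formula is False.

No, it is not a tautology.


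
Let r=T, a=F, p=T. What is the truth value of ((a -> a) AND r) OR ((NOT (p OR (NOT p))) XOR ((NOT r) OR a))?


Substitute r=T, a=F, p=T:
a -> a = F -> F = T
(a -> a) AND r = T AND T = T
NOT p = F
p OR (NOT p) = T OR F = T
NOT (p OR (NOT p)) = F
NOT r = F
(NOT r) OR a = F OR F = F
(NOT (p OR (NOT p))) XOR ((NOT r) OR a) = F XOR F = F
((a -> a) AND r) OR ((NOT (p OR (NOT p))) XOR ((NOT r) OR a)) = T OR F = T

T


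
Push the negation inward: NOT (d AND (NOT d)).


De Morgan: the negation of a conjunction is the disjunction of the negations.
Distribute NOT across AND, flipping it to OR, and negate each literal.

(NOT d) OR d


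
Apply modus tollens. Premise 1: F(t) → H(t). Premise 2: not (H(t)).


Modus tollens: from (P → Q) and ¬Q, infer ¬P.
Q = 'H(t)' is denied; since P → Q, P must also fail.

Not (F(t)).


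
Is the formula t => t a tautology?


Build the truth table over {t}:
t | φ
-----
False | True
True | True
Every row evaluates to true.

Yes, it is a tautology.


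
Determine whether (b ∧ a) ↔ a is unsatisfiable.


Truth table over {a, b}:
a | b | φ
---------
F | F | T
T | F | F
F | T | T
T | T | T
Satisfying assignment at row 1: a=F, b=F gives T.

No, it is not a contradiction.


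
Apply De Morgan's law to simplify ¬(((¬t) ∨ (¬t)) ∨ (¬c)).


De Morgan: the negation of a disjunction is the conjunction of the negations.
Distribute ¬ across ∨, flipping it to ∧, and negate each literal.

(t ∧ t) ∧ c


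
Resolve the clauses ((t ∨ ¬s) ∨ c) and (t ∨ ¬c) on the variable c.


The clauses contain complementary literals c and ¬c.
Resolution eliminates this pair and disjoins the remaining literals (merging duplicates).

(¬s ∨ t)


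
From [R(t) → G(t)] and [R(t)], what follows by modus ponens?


Modus ponens: from (P → Q) and P, infer Q.
P = 'R(t)' is asserted, and P → Q holds, so Q follows.

G(t).


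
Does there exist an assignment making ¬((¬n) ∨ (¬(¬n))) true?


Check all 2 assignments over {n}:
n | φ
-----
F | F
T | F
No assignment makes the formula true.

Unsatisfiable.


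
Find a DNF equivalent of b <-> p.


Step 1: b ↔ p is true exactly when both agree: (b ∧ p) ∨ (¬b ∧ ¬p).

(b AND p) OR ((NOT b) AND (NOT p))


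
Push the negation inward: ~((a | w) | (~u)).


De Morgan: the negation of a disjunction is the conjunction of the negations.
Distribute ~ across |, flipping it to &, and negate each literal.

((~a) & (~w)) & u


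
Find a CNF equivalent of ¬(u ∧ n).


Step 1: Apply De Morgan: ¬(u ∧ n) = ¬u ∨ ¬n.

(¬u) ∨ (¬n)


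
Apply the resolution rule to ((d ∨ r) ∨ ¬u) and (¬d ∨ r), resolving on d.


The clauses contain complementary literals d and ¬d.
Resolution eliminates this pair and disjoins the remaining literals (merging duplicates).

(¬u ∨ r)


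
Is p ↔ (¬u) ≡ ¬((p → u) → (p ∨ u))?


Compare truth tables:
p | u | φ | ψ
-------------
F | F | F | T
T | F | T | F
F | T | T | F
T | T | F | F
They differ at row 1 (p=F, u=F): φ=F but ψ=T.

No, they are not logically equivalent.


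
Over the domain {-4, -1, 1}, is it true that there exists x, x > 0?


Evaluate the predicate on each element: -4:F, -1:F, 1:T.
Witness x = 1 satisfies the predicate.

T


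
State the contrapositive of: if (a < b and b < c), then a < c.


The contrapositive of (P → Q) is (¬Q → ¬P); it is logically equivalent to the original.
Here P = '(a < b and b < c)' and Q = 'a < c'.

If not (a < c), then not ((a < b and b < c)).


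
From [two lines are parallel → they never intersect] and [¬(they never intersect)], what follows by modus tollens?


Modus tollens: from (P → Q) and ¬Q, infer ¬P.
Q = 'they never intersect' is denied; since P → Q, P must also fail.

Not (two lines are parallel).


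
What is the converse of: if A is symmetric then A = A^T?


The converse of (P → Q) is (Q → P). It is not in general equivalent to the original.
Here P = 'A is symmetric' and Q = 'A = A^T'.

If A = A^T, then A is symmetric.


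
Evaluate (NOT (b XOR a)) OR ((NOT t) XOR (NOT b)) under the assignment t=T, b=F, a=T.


Substitute t=T, b=F, a=T:
b XOR a = F XOR T = T
NOT (b XOR a) = F
NOT t = F
NOT b = T
(NOT t) XOR (NOT b) = F XOR T = T
(NOT (b XOR a)) OR ((NOT t) XOR (NOT b)) = F OR T = T

T


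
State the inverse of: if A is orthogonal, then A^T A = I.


The inverse of (P → Q) is (¬P → ¬Q). It is equivalent to the converse, not to the original.
Here P = 'A is orthogonal' and Q = 'A^T A = I'.

If not (A is orthogonal), then not (A^T A = I).


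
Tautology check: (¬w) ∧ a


Build the truth table over {a, w}:
a | w | φ
---------
F | F | F
T | F | T
F | T | F
T | T | F
Counterexample at row 1: with a=F, w=F, the formula is F.

No, it is not a tautology.


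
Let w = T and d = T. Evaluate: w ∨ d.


Disjunction is false only when both operands are false.
Substitute: w=T, d=T.
T ∨ T evaluates to T.

T


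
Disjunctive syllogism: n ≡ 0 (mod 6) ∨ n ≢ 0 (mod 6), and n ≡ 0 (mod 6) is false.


Disjunctive syllogism: from (P ∨ Q) and ¬P, infer Q.
One disjunct, 'n ≡ 0 (mod 6)', is ruled out; the other must hold.

n ≢ 0 (mod 6)


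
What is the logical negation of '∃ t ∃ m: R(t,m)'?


Negation flips each quantifier (∀↔∃) and negates the inner predicate.
¬(∃ t ∃ m: φ) = ∀ t ∀ m: ¬φ.

∀ t ∀ m: ¬(R(t,m))


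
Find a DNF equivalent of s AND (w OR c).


Step 1: Distribute ∧ over ∨: s ∧ (w ∨ c) = (s ∧ w) ∨ (s ∧ c).

(s AND w) OR (s AND c)


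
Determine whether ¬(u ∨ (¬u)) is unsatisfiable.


Truth table over {u}:
u | φ
-----
F | F
T | F
Every row is false.

Yes, it is a contradiction.


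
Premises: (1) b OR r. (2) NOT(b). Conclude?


Disjunctive syllogism: from (P ∨ Q) and ¬P, infer Q.
One disjunct, 'b', is ruled out; the other must hold.

r


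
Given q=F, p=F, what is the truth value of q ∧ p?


Conjunction is true only when both operands are true.
Substitute: q=F, p=F.
F ∧ F evaluates to F.

F


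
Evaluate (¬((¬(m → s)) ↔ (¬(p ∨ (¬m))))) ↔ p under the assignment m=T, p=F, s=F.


Substitute m=T, p=F, s=F:
m → s = T → F = F
¬(m → s) = T
¬m = F
p ∨ (¬m) = F ∨ F = F
¬(p ∨ (¬m)) = T
(¬(m → s)) ↔ (¬(p ∨ (¬m))) = T ↔ T = T
¬((¬(m → s)) ↔ (¬(p ∨ (¬m)))) = F
(¬((¬(m → s)) ↔ (¬(p ∨ (¬m))))) ↔ p = F ↔ F = T

T


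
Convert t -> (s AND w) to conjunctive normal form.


Step 1: Rewrite t → (s ∧ w) as ¬t ∨ (s ∧ w).
Step 2: Distribute ∨ over ∧.

((NOT t) OR s) AND ((NOT t) OR w)


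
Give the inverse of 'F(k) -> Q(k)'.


The inverse of (P → Q) is (¬P → ¬Q). It is equivalent to the converse, not to the original.
Here P = 'F(k)' and Q = 'Q(k)'.

If not (F(k)), then not (Q(k)).


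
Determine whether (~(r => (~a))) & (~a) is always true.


Build the truth table over {a, r}:
a | r | φ
---------
False | False | False
True | False | False
False | True | False
True | True | False
Counterexample at row 1: with a=False, r=False, the formula is False.

No, it is not a tautology.


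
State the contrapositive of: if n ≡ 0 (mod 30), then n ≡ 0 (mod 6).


The contrapositive of (P → Q) is (¬Q → ¬P); it is logically equivalent to the original.
Here P = 'n ≡ 0 (mod 30)' and Q = 'n ≡ 0 (mod 6)'.

If not (n ≡ 0 (mod 6)), then not (n ≡ 0 (mod 30)).


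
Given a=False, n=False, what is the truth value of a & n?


Conjunction is true only when both operands are true.
Substitute: a=False, n=False.
False & False evaluates to False.

False


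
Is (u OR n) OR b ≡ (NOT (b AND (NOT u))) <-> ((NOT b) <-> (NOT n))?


Compare truth tables:
b | n | u | φ | ψ
-----------------
F | F | F | F | T
T | F | F | T | T
F | T | F | T | F
T | T | F | T | F
F | F | T | T | T
T | F | T | T | F
F | T | T | T | F
T | T | T | T | T
They differ at row 1 (b=F, n=F, u=F): φ=F but ψ=T.

No, they are not logically equivalent.


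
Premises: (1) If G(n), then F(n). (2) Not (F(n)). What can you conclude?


Modus tollens: from (P → Q) and ¬Q, infer ¬P.
Q = 'F(n)' is denied; since P → Q, P must also fail.

Not (G(n)).


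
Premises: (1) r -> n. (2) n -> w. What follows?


Hypothetical syllogism: from (P → Q) and (Q → R), infer (P → R).
Chain the two implications through the shared middle term 'n'.

r -> w


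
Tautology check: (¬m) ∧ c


Build the truth table over {c, m}:
c | m | φ
---------
F | F | F
T | F | T
F | T | F
T | T | F
Counterexample at row 1: with c=F, m=F, the formula is F.

No, it is not a tautology.


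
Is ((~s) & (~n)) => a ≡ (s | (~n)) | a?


Compare truth tables:
a | n | s | φ | ψ
-----------------
False | False | False | False | True
True | False | False | True | True
False | True | False | True | False
True | True | False | True | True
False | False | True | True | True
True | False | True | True | True
False | True | True | True | True
True | True | True | True | True
They differ at row 1 (a=False, n=False, s=False): φ=False but ψ=True.

No, they are not logically equivalent.


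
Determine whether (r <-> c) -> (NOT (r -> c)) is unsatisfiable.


Truth table over {c, r}:
c | r | φ
---------
F | F | F
T | F | T
F | T | T
T | T | F
Satisfying assignment at row 2: c=T, r=F gives T.

No, it is not a contradiction.


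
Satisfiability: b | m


Search for a satisfying assignment over {b, m}.
Try b=True, m=False: the formula evaluates to True.
A satisfying assignment exists.

Satisfiable.


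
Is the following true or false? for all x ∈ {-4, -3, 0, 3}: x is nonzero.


Evaluate the predicate on each element: -4:T, -3:T, 0:F, 3:T.
Counterexample x = 0 fails the predicate.

F


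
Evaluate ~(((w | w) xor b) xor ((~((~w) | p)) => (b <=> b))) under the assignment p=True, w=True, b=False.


Substitute p=True, w=True, b=False:
w | w = True | True = True
(w | w) xor b = True xor False = True
~w = False
(~w) | p = False | True = True
~((~w) | p) = False
b <=> b = False <=> False = True
(~((~w) | p)) => (b <=> b) = False => True = True
((w | w) xor b) xor ((~((~w) | p)) => (b <=> b)) = True xor True = False
~(((w | w) xor b) xor ((~((~w) | p)) => (b <=> b))) = True

True


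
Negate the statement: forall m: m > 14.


¬(forall x: φ) = exists x: ¬φ, and ¬(exists x: φ) = forall x: ¬φ.
Apply to the universal statement.

exists m: ~(m > 14)


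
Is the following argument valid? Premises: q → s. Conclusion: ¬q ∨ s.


This matches the form of material implication: the conclusion follows in every model of the premises.

Valid.


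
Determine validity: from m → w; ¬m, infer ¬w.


This is denying the antecedent (fallacy). There exist truth assignments where the premises are all true but the conclusion is false.

Invalid.


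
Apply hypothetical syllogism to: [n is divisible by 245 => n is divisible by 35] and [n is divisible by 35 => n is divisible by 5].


Hypothetical syllogism: from (P → Q) and (Q → R), infer (P → R).
Chain the two implications through the shared middle term 'n is divisible by 35'.

n is divisible by 245 => n is divisible by 5


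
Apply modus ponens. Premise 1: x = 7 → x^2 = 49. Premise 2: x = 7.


Modus ponens: from (P → Q) and P, infer Q.
P = 'x = 7' is asserted, and P → Q holds, so Q follows.

x^2 = 49.


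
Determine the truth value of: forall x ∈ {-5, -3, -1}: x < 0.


Evaluate the predicate on each element: -5:True, -3:True, -1:True.
Every element satisfies the predicate.

True


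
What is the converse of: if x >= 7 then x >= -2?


The converse of (P → Q) is (Q → P). It is not in general equivalent to the original.
Here P = 'x >= 7' and Q = 'x >= -2'.

If x >= -2, then x >= 7.
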